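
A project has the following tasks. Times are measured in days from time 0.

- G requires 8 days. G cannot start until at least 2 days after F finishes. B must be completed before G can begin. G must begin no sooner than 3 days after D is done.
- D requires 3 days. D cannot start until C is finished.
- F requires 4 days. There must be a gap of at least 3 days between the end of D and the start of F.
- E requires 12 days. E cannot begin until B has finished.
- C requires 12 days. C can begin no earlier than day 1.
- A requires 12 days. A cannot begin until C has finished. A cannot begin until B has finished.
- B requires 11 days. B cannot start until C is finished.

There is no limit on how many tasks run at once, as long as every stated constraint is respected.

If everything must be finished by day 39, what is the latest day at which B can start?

To finish by day 39, A (duration 12) must start no later than day 27.
Nothing follows E; the deadline of day 39 is its only limit. It must start by 39 − 12 = day 27.
G must finish by day 39; it takes 8 days, so it must start by 39 − 8 = day 31.
B must finish in time for A (must start by day 27); E (must start by day 27); G (must start by day 31). The tightest is day 27, so B must start by 27 − 11 = day 16.

16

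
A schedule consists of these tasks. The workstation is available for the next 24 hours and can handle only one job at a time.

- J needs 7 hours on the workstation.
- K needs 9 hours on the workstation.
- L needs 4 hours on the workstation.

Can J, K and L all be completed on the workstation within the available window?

Yes

Running back to back, the jobs need 7 + 9 + 4 = 20 hours on the workstation.
Since 20 ≤ 24, they fit within the window.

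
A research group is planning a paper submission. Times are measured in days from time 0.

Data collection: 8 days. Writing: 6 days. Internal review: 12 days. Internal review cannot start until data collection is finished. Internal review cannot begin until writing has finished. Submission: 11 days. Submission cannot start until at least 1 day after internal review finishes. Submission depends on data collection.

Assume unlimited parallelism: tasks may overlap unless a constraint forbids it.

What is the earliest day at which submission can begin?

21

Writing can start immediately at day 0; it finishes at day 6.
Data collection has no prerequisites, so it starts at day 0 and finishes at day 8.
Internal review cannot start until data collection (finishes day 8); writing (finishes day 6). The controlling bound is day 8, so internal review finishes at 8 + 12 = day 20.
Submission waits on internal review (finishes day 20, plus 1-day gap → day 21); data collection (finishes day 8). The latest of these is day 21, which is the earliest submission can start.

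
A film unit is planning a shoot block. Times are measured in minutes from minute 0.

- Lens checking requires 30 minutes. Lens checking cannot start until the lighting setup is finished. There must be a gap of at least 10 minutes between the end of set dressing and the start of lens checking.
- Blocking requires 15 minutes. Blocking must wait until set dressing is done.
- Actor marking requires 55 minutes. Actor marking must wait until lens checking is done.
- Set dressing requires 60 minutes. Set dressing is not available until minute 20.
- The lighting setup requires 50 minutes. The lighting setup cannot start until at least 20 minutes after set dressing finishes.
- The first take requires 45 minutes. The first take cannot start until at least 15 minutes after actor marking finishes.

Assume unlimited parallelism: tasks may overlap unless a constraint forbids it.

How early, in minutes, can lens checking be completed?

After its own release at minute 20, set dressing can start at minute 20 and finishes at minute 80.
The lighting setup cannot begin until set dressing (finishes minute 80, plus 20-minute gap → minute 100). It runs from minute 100 to 100 + 50 = minute 150.
Lens checking cannot start until the lighting setup (finishes minute 150); set dressing (finishes minute 80, plus 10-minute gap → minute 90). The controlling bound is minute 150, so lens checking finishes at 150 + 30 = minute 180.

180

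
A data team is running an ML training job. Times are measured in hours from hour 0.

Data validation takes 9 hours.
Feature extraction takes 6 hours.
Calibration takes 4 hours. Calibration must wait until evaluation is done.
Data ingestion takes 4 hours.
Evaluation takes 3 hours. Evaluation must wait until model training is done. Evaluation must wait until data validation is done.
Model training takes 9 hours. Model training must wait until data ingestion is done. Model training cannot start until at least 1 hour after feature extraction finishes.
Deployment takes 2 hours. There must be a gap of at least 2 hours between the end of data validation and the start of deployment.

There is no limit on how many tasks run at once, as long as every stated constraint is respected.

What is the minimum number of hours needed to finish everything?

Feature extraction can start immediately at hour 0; it finishes at hour 6.
Data validation can start immediately at hour 0; it finishes at hour 9.
Deployment cannot begin until data validation (finishes hour 9, plus 2-hour gap → hour 11). It runs from hour 11 to 11 + 2 = hour 13.
Data ingestion can start immediately at hour 0; it finishes at hour 4.
Model training cannot start until data ingestion (finishes hour 4); feature extraction (finishes hour 6, plus 1-hour gap → hour 7). The controlling bound is hour 7, so model training finishes at 7 + 9 = hour 16.
For evaluation: model training (finishes hour 16); data validation (finishes hour 9). Taking the maximum gives a start of hour 16, and it finishes at 16 + 3 = hour 19.
Calibration waits on evaluation (finishes hour 19), so it starts at hour 19 and finishes at 19 + 4 = hour 23.
All tasks are finished once the last one completes. Finish times: Data ingestion at 4, Data validation at 9, Feature extraction at 6, Model training at 16, Evaluation at 19, Calibration at 23, Deployment at 13. The latest is hour 23.

23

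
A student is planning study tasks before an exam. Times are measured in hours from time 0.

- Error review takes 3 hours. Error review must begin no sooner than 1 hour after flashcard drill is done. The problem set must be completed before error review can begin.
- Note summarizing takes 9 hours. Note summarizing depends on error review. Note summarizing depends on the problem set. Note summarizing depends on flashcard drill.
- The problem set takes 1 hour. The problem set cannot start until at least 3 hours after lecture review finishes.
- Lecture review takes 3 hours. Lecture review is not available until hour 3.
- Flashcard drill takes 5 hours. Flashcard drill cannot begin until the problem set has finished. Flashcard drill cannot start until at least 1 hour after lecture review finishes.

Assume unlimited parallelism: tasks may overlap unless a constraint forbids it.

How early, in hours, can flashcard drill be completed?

15

Lecture review waits on its own release at hour 3, so it starts at hour 3 and finishes at 3 + 3 = hour 6.
The problem set cannot begin until lecture review (finishes hour 6, plus 3-hour gap → hour 9). It runs from hour 9 to 9 + 1 = hour 10.
Flashcard drill needs all of the problem set (finishes hour 10); lecture review (finishes hour 6, plus 1-hour gap → hour 7). That puts its earliest start at hour 10; it finishes at 10 + 5 = hour 15.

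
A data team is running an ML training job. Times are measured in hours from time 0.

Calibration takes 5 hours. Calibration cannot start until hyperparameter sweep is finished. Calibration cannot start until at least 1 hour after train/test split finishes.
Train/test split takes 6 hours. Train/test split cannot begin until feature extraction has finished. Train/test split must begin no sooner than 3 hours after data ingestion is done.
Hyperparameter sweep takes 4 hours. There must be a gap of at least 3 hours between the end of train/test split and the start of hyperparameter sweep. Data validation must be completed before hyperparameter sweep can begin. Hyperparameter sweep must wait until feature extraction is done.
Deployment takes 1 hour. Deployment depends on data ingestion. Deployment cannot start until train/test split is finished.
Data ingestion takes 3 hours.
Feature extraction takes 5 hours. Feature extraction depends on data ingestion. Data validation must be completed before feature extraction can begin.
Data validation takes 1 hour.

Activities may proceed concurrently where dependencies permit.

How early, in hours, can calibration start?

Nothing blocks data validation, so it runs from hour 0 to hour 1.
Data ingestion has no prerequisites, so it starts at hour 0 and finishes at hour 3.
For feature extraction: data ingestion (finishes hour 3); data validation (finishes hour 1). Taking the maximum gives a start of hour 3, and it finishes at 3 + 5 = hour 8.
Train/test split cannot start until feature extraction (finishes hour 8); data ingestion (finishes hour 3, plus 3-hour gap → hour 6). The controlling bound is hour 8, so train/test split finishes at 8 + 6 = hour 14.
Hyperparameter sweep has to wait for train/test split (finishes hour 14, plus 3-hour gap → hour 17); data validation (finishes hour 1); feature extraction (finishes hour 8). The latest of these is hour 17, so hyperparameter sweep runs hour 17 to 17 + 4 = hour 21.
Calibration waits on hyperparameter sweep (finishes hour 21); train/test split (finishes hour 14, plus 1-hour gap → hour 15). The latest of these is hour 21, which is the earliest calibration can start.

21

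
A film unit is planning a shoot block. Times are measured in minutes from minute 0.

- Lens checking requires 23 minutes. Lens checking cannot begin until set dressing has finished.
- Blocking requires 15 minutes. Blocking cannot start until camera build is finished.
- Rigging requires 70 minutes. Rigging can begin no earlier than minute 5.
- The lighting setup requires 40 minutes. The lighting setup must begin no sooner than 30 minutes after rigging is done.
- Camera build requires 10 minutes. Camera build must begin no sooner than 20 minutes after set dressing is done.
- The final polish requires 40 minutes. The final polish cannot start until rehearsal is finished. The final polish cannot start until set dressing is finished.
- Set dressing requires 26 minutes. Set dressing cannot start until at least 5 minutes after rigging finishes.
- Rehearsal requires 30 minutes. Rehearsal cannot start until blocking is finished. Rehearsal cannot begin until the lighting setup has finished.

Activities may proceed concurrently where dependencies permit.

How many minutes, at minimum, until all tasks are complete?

After its own release at minute 5, rigging can start at minute 5 and finishes at minute 75.
The lighting setup waits on rigging (finishes minute 75, plus 30-minute gap → minute 105), so it starts at minute 105 and finishes at 105 + 40 = minute 145.
Set dressing cannot begin until rigging (finishes minute 75, plus 5-minute gap → minute 80). It runs from minute 80 to 80 + 26 = minute 106.
After set dressing (finishes minute 106), lens checking can start at minute 106 and finishes at minute 129.
After set dressing (finishes minute 106, plus 20-minute gap → minute 126), camera build can start at minute 126 and finishes at minute 136.
Blocking cannot begin until camera build (finishes minute 136). It runs from minute 136 to 136 + 15 = minute 151.
Rehearsal has to wait for blocking (finishes minute 151); the lighting setup (finishes minute 145). The latest of these is minute 151, so rehearsal runs minute 151 to 151 + 30 = minute 181.
The final polish cannot start until rehearsal (finishes minute 181); set dressing (finishes minute 106). The controlling bound is minute 181, so the final polish finishes at 181 + 40 = minute 221.
All tasks are finished once the last one completes. Finish times: Rigging at 75, Set dressing at 106, The lighting setup at 145, Camera build at 136, Lens checking at 129, Blocking at 151, Rehearsal at 181, The final polish at 221. The latest is minute 221.

221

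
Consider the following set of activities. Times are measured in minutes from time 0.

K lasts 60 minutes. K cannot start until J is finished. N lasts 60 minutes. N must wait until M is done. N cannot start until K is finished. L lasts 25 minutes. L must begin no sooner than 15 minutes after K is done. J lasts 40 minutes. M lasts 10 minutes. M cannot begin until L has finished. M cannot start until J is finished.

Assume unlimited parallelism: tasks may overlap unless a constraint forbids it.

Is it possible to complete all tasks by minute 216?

J has no prerequisites, so it starts at minute 0 and finishes at minute 40.
After J (finishes minute 40), K can start at minute 40 and finishes at minute 100.
L cannot begin until K (finishes minute 100, plus 15-minute gap → minute 115). It runs from minute 115 to 115 + 25 = minute 140.
M needs all of L (finishes minute 140); J (finishes minute 40). That puts its earliest start at minute 140; it finishes at 140 + 10 = minute 150.
N needs all of M (finishes minute 150); K (finishes minute 100). That puts its earliest start at minute 150; it finishes at 150 + 60 = minute 210.
Every task is finished by minute 210, which is no later than the deadline of 216, so the schedule is feasible.

Yes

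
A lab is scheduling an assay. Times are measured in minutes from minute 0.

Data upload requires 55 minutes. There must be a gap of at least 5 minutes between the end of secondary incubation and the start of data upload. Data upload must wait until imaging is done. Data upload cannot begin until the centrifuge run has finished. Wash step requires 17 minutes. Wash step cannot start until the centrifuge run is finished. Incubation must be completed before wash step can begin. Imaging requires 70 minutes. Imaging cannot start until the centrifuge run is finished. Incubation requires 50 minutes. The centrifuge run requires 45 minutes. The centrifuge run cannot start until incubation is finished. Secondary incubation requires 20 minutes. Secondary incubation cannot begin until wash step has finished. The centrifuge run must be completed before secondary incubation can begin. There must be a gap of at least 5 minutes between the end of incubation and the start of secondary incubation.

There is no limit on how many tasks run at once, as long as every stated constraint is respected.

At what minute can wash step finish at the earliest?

Nothing blocks incubation, so it runs from minute 0 to minute 50.
After incubation (finishes minute 50), the centrifuge run can start at minute 50 and finishes at minute 95.
Wash step has to wait for the centrifuge run (finishes minute 95); incubation (finishes minute 50). The latest of these is minute 95, so wash step runs minute 95 to 95 + 17 = minute 112.

112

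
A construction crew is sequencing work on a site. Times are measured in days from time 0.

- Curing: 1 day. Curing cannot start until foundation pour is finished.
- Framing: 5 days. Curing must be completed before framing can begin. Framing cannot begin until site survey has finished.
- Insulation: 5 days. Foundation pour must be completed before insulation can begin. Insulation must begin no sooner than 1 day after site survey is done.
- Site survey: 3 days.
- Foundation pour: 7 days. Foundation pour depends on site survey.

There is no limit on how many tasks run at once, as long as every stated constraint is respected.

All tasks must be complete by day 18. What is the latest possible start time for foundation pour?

Framing must finish by day 18; it takes 5 days, so it must start by 18 − 5 = day 13.
Curing must finish before framing (must start by day 13). With a 1-day duration, curing must start by 13 − 1 = day 12.
To finish by day 18, insulation (duration 5) must start no later than day 13.
For foundation pour: curing (must start by day 12); insulation (must start by day 13). The most restrictive is day 12; with a 7-day duration, foundation pour must start by day 5.

5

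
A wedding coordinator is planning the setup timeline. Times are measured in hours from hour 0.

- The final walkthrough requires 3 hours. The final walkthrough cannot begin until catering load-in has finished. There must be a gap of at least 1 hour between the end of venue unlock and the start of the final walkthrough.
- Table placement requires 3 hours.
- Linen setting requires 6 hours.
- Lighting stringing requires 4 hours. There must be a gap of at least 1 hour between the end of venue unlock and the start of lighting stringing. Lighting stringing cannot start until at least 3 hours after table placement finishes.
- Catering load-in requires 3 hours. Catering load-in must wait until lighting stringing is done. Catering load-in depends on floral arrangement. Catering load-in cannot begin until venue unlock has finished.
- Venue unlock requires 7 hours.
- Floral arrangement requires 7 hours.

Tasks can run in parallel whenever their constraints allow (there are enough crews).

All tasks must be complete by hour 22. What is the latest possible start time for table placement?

Nothing follows the final walkthrough; the deadline of hour 22 is its only limit. It must start by 22 − 3 = hour 19.
Since the final walkthrough (must start by hour 19) depends on it, catering load-in must finish by hour 19. Backing off its 3-hour duration gives a latest start of hour 16.
Since catering load-in (must start by hour 16) depends on it, lighting stringing must finish by hour 16. Backing off its 4-hour duration gives a latest start of hour 12.
Table placement has to be done before lighting stringing (must start by hour 12, minus 3-hour gap → hour 9). That means finishing by hour 9, i.e. starting by 9 − 3 = hour 6.

6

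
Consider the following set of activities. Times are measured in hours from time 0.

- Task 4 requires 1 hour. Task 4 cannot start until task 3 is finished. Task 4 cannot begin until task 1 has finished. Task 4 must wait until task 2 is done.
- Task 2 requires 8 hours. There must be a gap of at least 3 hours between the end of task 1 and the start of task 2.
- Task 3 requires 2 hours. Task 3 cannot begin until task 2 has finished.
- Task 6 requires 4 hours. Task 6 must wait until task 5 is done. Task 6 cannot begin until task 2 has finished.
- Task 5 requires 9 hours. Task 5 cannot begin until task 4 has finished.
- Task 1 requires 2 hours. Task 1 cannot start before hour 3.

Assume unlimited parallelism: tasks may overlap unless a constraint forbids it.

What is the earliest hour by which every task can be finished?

Task 1 cannot begin until its own release at hour 3. It runs from hour 3 to 3 + 2 = hour 5.
After task 1 (finishes hour 5, plus 3-hour gap → hour 8), task 2 can start at hour 8 and finishes at hour 16.
Task 3 waits on task 2 (finishes hour 16), so it starts at hour 16 and finishes at 16 + 2 = hour 18.
For task 4: task 3 (finishes hour 18); task 1 (finishes hour 5); task 2 (finishes hour 16). Taking the maximum gives a start of hour 18, and it finishes at 18 + 1 = hour 19.
Task 5 waits on task 4 (finishes hour 19), so it starts at hour 19 and finishes at 19 + 9 = hour 28.
Task 6 needs all of task 5 (finishes hour 28); task 2 (finishes hour 16). That puts its earliest start at hour 28; it finishes at 28 + 4 = hour 32.
All tasks are finished once the last one completes. Finish times: Task 1 at 5, Task 2 at 16, Task 3 at 18, Task 4 at 19, Task 5 at 28, Task 6 at 32. The latest is hour 32.

32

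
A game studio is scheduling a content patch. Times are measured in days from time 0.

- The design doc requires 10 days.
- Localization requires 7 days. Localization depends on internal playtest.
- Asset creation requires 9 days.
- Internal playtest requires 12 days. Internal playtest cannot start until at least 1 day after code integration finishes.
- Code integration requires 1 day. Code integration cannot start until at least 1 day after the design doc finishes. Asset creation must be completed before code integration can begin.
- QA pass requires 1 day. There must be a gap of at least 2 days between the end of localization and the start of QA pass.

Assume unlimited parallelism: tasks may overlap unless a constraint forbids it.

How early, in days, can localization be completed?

32

Asset creation has no prerequisites, so it starts at day 0 and finishes at day 9.
Nothing blocks the design doc, so it runs from day 0 to day 10.
For code integration: the design doc (finishes day 10, plus 1-day gap → day 11); asset creation (finishes day 9). Taking the maximum gives a start of day 11, and it finishes at 11 + 1 = day 12.
Internal playtest cannot begin until code integration (finishes day 12, plus 1-day gap → day 13). It runs from day 13 to 13 + 12 = day 25.
After internal playtest (finishes day 25), localization can start at day 25 and finishes at day 32.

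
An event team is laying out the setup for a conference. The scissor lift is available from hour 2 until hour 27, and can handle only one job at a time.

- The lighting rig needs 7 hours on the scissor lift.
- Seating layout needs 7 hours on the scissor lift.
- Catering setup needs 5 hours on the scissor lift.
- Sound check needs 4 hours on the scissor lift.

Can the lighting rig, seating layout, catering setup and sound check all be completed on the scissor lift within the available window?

The scissor lift window is 27 − 2 = 25 hours.
Running back to back, the jobs need 7 + 7 + 5 + 4 = 23 hours on the scissor lift.
Since 23 ≤ 25, they fit within the window.

Yes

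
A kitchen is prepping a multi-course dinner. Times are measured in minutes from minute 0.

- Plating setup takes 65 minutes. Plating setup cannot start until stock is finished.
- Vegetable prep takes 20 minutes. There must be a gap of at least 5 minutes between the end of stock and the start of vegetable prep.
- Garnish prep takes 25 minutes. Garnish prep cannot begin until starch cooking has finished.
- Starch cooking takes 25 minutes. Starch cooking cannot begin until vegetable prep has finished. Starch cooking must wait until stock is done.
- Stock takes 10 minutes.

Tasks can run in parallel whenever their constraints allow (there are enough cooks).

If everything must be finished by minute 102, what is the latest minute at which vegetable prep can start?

Nothing follows garnish prep; the deadline of minute 102 is its only limit. It must start by 102 − 25 = minute 77.
Starch cooking has to be done before garnish prep (must start by minute 77). That means finishing by minute 77, i.e. starting by 77 − 25 = minute 52.
Vegetable prep must finish before starch cooking (must start by minute 52). With a 20-minute duration, vegetable prep must start by 52 − 20 = minute 32.

32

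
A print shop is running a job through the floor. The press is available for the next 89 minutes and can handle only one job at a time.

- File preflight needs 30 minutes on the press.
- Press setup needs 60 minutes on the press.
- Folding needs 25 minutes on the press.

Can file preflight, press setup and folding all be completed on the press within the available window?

No

Running back to back, the jobs need 30 + 60 + 25 = 115 minutes on the press.
Since 115 > 89, they cannot all fit.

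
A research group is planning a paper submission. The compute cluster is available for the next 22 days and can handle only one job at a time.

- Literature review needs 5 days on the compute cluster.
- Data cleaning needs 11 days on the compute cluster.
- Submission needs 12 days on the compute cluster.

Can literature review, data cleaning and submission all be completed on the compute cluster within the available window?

No

Running back to back, the jobs need 5 + 11 + 12 = 28 days on the compute cluster.
Since 28 > 22, they cannot all fit.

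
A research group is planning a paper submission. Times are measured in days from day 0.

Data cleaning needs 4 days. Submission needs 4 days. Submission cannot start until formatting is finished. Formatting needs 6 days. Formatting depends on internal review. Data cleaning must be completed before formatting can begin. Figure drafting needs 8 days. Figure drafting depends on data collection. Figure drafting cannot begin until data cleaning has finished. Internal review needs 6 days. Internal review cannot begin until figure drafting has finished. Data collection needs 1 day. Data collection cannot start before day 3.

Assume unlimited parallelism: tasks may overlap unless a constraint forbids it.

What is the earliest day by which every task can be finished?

Data cleaning can start immediately at day 0; it finishes at day 4.
After its own release at day 3, data collection can start at day 3 and finishes at day 4.
For figure drafting: data collection (finishes day 4); data cleaning (finishes day 4). Taking the maximum gives a start of day 4, and it finishes at 4 + 8 = day 12.
Internal review waits on figure drafting (finishes day 12), so it starts at day 12 and finishes at 12 + 6 = day 18.
Formatting cannot start until internal review (finishes day 18); data cleaning (finishes day 4). The controlling bound is day 18, so formatting finishes at 18 + 6 = day 24.
After formatting (finishes day 24), submission can start at day 24 and finishes at day 28.
All tasks are finished once the last one completes. Finish times: Data collection at 4, Data cleaning at 4, Figure drafting at 12, Internal review at 18, Formatting at 24, Submission at 28. The latest is day 28.

28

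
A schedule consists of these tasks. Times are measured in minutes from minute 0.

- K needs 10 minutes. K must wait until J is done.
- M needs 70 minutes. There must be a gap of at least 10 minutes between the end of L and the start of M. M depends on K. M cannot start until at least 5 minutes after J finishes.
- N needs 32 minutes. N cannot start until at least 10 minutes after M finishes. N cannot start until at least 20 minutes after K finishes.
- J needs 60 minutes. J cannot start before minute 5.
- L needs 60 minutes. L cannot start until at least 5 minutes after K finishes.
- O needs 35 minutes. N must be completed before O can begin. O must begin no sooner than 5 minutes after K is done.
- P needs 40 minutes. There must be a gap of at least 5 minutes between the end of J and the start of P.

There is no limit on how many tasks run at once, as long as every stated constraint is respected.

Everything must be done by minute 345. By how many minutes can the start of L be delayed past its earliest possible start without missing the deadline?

48

J cannot begin until its own release at minute 5. It runs from minute 5 to 5 + 60 = minute 65.
K cannot begin until J (finishes minute 65). It runs from minute 65 to 65 + 10 = minute 75.
L waits on K (finishes minute 75, plus 5-minute gap → minute 80), so it starts at minute 80 and finishes at 80 + 60 = minute 140.

Working backward from the deadline:
O must finish by minute 345; it takes 35 minutes, so it must start by 345 − 35 = minute 310.
N has to be done before O (must start by minute 310). That means finishing by minute 310, i.e. starting by 310 − 32 = minute 278.
Since N (must start by minute 278, minus 10-minute gap → minute 268) depends on it, M must finish by minute 268. Backing off its 70-minute duration gives a latest start of minute 198.
Since M (must start by minute 198, minus 10-minute gap → minute 188) depends on it, L must finish by minute 188. Backing off its 60-minute duration gives a latest start of minute 128.
So L can start as early as minute 80 and as late as minute 128, giving 128 − 80 = 48 minutes of slack.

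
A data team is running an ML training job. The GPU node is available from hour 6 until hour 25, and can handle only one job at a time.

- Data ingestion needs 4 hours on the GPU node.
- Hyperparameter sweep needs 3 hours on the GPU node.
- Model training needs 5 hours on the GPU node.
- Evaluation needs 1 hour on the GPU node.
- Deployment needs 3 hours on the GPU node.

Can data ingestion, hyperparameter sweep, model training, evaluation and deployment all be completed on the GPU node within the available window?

The GPU node window is 25 − 6 = 19 hours.
Running back to back, the jobs need 4 + 3 + 5 + 1 + 3 = 16 hours on the GPU node.
Since 16 ≤ 19, they fit within the window.

Yes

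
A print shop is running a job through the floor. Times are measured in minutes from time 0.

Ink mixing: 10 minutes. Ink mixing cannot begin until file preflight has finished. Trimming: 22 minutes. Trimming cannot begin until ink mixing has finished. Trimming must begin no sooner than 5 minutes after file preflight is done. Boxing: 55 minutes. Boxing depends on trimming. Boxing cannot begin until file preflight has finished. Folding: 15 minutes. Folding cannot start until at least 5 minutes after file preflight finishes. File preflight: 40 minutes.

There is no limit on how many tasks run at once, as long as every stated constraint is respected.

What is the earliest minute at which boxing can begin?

Nothing blocks file preflight, so it runs from minute 0 to minute 40.
Ink mixing waits on file preflight (finishes minute 40), so it starts at minute 40 and finishes at 40 + 10 = minute 50.
Trimming cannot start until ink mixing (finishes minute 50); file preflight (finishes minute 40, plus 5-minute gap → minute 45). The controlling bound is minute 50, so trimming finishes at 50 + 22 = minute 72.
Boxing waits on trimming (finishes minute 72); file preflight (finishes minute 40). The latest of these is minute 72, which is the earliest boxing can start.

72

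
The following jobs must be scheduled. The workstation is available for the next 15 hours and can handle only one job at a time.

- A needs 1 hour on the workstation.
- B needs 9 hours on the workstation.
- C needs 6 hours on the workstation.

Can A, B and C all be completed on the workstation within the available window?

Running back to back, the jobs need 1 + 9 + 6 = 16 hours on the workstation.
Since 16 > 15, they cannot all fit.

No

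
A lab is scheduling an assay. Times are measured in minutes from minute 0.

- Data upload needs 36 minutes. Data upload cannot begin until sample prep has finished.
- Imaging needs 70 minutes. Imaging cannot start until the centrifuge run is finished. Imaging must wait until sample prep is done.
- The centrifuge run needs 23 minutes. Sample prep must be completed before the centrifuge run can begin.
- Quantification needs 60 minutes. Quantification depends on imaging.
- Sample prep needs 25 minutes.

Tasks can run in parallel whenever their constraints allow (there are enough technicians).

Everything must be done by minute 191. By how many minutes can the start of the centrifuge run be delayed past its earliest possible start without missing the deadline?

Nothing blocks sample prep, so it runs from minute 0 to minute 25.
The centrifuge run cannot begin until sample prep (finishes minute 25). It runs from minute 25 to 25 + 23 = minute 48.

Working backward from the deadline:
To finish by minute 191, quantification (duration 60) must start no later than minute 131.
Imaging must finish before quantification (must start by minute 131). With a 70-minute duration, imaging must start by 131 − 70 = minute 61.
The centrifuge run feeds into imaging (must start by minute 61); so the centrifuge run must finish by minute 61 and therefore start by minute 38.
So the centrifuge run can start as early as minute 25 and as late as minute 38, giving 38 − 25 = 13 minutes of slack.

13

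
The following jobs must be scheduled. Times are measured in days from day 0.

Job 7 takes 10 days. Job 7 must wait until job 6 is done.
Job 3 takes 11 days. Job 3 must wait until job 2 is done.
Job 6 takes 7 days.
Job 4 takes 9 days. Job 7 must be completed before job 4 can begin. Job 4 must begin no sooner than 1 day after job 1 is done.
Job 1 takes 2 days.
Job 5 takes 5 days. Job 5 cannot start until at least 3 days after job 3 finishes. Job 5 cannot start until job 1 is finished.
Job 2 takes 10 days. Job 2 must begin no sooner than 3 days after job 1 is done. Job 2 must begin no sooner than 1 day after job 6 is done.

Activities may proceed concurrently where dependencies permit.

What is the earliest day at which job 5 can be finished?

Nothing blocks job 6, so it runs from day 0 to day 7.
Job 1 has no prerequisites, so it starts at day 0 and finishes at day 2.
Job 2 needs all of job 1 (finishes day 2, plus 3-day gap → day 5); job 6 (finishes day 7, plus 1-day gap → day 8). That puts its earliest start at day 8; it finishes at 8 + 10 = day 18.
Job 3 cannot begin until job 2 (finishes day 18). It runs from day 18 to 18 + 11 = day 29.
For job 5: job 3 (finishes day 29, plus 3-day gap → day 32); job 1 (finishes day 2). Taking the maximum gives a start of day 32, and it finishes at 32 + 5 = day 37.

37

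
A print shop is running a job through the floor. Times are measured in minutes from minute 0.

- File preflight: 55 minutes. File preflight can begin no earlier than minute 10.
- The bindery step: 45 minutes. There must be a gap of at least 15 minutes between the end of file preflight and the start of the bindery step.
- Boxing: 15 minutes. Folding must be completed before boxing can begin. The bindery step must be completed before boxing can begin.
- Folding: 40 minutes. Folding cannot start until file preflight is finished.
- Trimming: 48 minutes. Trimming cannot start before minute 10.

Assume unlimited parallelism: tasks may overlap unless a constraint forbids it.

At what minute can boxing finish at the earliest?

File preflight cannot begin until its own release at minute 10. It runs from minute 10 to 10 + 55 = minute 65.
The bindery step waits on file preflight (finishes minute 65, plus 15-minute gap → minute 80), so it starts at minute 80 and finishes at 80 + 45 = minute 125.
Folding cannot begin until file preflight (finishes minute 65). It runs from minute 65 to 65 + 40 = minute 105.
For boxing: folding (finishes minute 105); the bindery step (finishes minute 125). Taking the maximum gives a start of minute 125, and it finishes at 125 + 15 = minute 140.

140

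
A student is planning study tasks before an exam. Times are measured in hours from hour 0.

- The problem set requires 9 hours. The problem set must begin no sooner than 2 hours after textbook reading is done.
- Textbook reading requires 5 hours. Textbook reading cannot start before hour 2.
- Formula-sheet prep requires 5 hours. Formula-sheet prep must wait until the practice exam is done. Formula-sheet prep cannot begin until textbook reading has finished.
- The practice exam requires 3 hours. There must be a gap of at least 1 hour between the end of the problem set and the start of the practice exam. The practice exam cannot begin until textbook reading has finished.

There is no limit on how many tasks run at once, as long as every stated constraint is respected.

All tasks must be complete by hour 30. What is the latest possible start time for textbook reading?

Nothing follows formula-sheet prep; the deadline of hour 30 is its only limit. It must start by 30 − 5 = hour 25.
The practice exam must finish before formula-sheet prep (must start by hour 25). With a 3-hour duration, the practice exam must start by 25 − 3 = hour 22.
The problem set must finish before the practice exam (must start by hour 22, minus 1-hour gap → hour 21). With a 9-hour duration, the problem set must start by 21 − 9 = hour 12.
For textbook reading: the problem set (must start by hour 12, minus 2-hour gap → hour 10); the practice exam (must start by hour 22); formula-sheet prep (must start by hour 25). The most restrictive is hour 10; with a 5-hour duration, textbook reading must start by hour 5.

5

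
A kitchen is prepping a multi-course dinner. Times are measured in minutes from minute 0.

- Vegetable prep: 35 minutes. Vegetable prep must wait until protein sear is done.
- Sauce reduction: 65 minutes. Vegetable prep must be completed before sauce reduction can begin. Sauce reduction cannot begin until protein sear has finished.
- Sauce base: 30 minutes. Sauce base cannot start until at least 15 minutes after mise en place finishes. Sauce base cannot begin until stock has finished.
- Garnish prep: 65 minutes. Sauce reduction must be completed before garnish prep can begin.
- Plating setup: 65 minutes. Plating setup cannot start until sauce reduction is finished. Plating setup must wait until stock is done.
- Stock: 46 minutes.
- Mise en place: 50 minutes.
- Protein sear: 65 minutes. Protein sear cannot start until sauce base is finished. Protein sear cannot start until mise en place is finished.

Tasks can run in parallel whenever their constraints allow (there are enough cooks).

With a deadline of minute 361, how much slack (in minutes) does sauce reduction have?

Nothing blocks stock, so it runs from minute 0 to minute 46.
Nothing blocks mise en place, so it runs from minute 0 to minute 50.
Sauce base needs all of mise en place (finishes minute 50, plus 15-minute gap → minute 65); stock (finishes minute 46). That puts its earliest start at minute 65; it finishes at 65 + 30 = minute 95.
Protein sear cannot start until sauce base (finishes minute 95); mise en place (finishes minute 50). The controlling bound is minute 95, so protein sear finishes at 95 + 65 = minute 160.
Vegetable prep cannot begin until protein sear (finishes minute 160). It runs from minute 160 to 160 + 35 = minute 195.
For sauce reduction: vegetable prep (finishes minute 195); protein sear (finishes minute 160). Taking the maximum gives a start of minute 195, and it finishes at 195 + 65 = minute 260.

Working backward from the deadline:
Plating setup must finish by minute 361; it takes 65 minutes, so it must start by 361 − 65 = minute 296.
Nothing follows garnish prep; the deadline of minute 361 is its only limit. It must start by 361 − 65 = minute 296.
Sauce reduction must finish in time for plating setup (must start by minute 296); garnish prep (must start by minute 296). The tightest is minute 296, so sauce reduction must start by 296 − 65 = minute 231.
So sauce reduction can start as early as minute 195 and as late as minute 231, giving 231 − 195 = 36 minutes of slack.

36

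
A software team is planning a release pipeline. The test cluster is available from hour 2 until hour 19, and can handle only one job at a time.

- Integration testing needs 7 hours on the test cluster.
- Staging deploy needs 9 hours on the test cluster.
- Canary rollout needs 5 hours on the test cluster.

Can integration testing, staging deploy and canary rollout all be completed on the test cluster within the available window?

No

The test cluster window is 19 − 2 = 17 hours.
Running back to back, the jobs need 7 + 9 + 5 = 21 hours on the test cluster.
Since 21 > 17, they cannot all fit.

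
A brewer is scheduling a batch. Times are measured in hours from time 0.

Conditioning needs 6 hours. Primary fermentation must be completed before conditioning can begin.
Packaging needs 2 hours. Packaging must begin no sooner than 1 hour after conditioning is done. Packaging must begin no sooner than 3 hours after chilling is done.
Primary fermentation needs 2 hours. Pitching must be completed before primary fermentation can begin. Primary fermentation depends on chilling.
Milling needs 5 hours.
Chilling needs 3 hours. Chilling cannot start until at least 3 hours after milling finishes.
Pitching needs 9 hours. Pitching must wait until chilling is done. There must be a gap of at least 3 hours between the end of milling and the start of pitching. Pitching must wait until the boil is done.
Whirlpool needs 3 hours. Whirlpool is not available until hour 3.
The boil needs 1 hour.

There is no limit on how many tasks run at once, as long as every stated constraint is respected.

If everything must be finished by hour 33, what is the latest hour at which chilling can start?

Packaging has no dependents, so it just needs to finish by hour 33. Starting by 33 − 2 = hour 31 achieves that.
Since packaging (must start by hour 31, minus 1-hour gap → hour 30) depends on it, conditioning must finish by hour 30. Backing off its 6-hour duration gives a latest start of hour 24.
Primary fermentation feeds into conditioning (must start by hour 24); so primary fermentation must finish by hour 24 and therefore start by hour 22.
Pitching must finish before primary fermentation (must start by hour 22). With a 9-hour duration, pitching must start by 22 − 9 = hour 13.
Chilling must finish in time for pitching (must start by hour 13); primary fermentation (must start by hour 22); packaging (must start by hour 31, minus 3-hour gap → hour 28). The tightest is hour 13, so chilling must start by 13 − 3 = hour 10.

10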